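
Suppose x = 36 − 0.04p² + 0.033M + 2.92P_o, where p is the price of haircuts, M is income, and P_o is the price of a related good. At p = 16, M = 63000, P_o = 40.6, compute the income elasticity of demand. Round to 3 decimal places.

0.935

At the given point, x = 36 − 0.04(16)² + 0.033(63000) + 2.92(40.6) = 36 − 10.24 + 2079 + 118.552 = 2223.312.
∂x/∂M = +0.033, so E_I = 0.033·(63000/2223.312) ≈ 0.935.
E_I ∈ (0,1): normal good (necessity).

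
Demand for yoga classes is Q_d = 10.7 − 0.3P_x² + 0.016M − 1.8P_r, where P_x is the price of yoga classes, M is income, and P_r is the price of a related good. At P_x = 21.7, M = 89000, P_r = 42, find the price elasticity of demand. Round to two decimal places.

Substituting, Q_d = 10.7 − 0.3(21.7)² + 0.016(89000) − 1.8(42) = 10.7 − 141.267 + 1424 − 75.6 = 1217.833.
∂Q_d/∂P_x = −2·0.3·P_x = -13.02, so E_p = -13.02·(21.7/1217.833) ≈ -0.23.
|E_p| < 1: demand is inelastic.

-0.23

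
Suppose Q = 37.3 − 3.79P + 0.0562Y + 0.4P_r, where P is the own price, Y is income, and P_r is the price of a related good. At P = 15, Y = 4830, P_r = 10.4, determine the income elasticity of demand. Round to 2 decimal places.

1.06

Substituting, Q = 37.3 − 3.79(15) + 0.0562(4830) + 0.4(10.4) = 37.3 − 56.85 + 271.446 + 4.16 = 256.056.
∂Q/∂Y = +0.0562, so E_I = 0.0562·(4830/256.056) ≈ 1.06.
E_I > 1: normal good (luxury).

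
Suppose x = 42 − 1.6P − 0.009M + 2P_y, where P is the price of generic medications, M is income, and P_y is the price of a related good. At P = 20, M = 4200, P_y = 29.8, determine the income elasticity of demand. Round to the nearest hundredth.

At the given point, x = 42 − 1.6(20) − 0.009(4200) + 2(29.8) = 42 − 32 − 37.8 + 59.6 = 31.8.
∂x/∂M = −0.009, so E_I = -0.009·(4200/31.8) ≈ -1.19.
E_I < 0: inferior good.

-1.19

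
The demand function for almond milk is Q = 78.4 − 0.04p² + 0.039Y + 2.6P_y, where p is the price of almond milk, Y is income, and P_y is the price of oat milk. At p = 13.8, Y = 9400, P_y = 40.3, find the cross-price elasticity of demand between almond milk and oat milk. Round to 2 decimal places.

Evaluating quantity at (p, Y, P_y) gives Q = 78.4 − 0.04(13.8)² + 0.039(9400) + 2.6(40.3) = 78.4 − 7.6176 + 366.6 + 104.78 = 542.1624.
∂Q/∂P_y = +2.6, so E_xy = 2.6·(40.3/542.1624) ≈ 0.19.
E_xy > 0: the goods are substitutes.

0.19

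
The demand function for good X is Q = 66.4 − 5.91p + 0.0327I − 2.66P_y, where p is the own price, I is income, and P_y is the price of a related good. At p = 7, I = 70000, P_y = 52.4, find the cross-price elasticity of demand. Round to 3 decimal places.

First evaluate Q: 66.4 − 5.91(7) + 0.0327(70000) − 2.66(52.4) = 66.4 − 41.37 + 2289 − 139.384 = 2174.646.
∂Q/∂P_y = −2.66, so E_xy = -2.66·(52.4/2174.646) ≈ -0.064.
E_xy < 0: the goods are complements.

-0.064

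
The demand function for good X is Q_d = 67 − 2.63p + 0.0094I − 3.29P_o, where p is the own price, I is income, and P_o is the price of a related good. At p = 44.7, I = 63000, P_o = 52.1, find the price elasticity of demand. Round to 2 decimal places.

-0.32

At the given point, Q_d = 67 − 2.63(44.7) + 0.0094(63000) − 3.29(52.1) = 67 − 117.561 + 592.2 − 171.409 = 370.23.
∂Q_d/∂p = −2.63, so E_p = (−2.63)·(44.7/370.23) ≈ -0.32.
|E_p| < 1: demand is inelastic.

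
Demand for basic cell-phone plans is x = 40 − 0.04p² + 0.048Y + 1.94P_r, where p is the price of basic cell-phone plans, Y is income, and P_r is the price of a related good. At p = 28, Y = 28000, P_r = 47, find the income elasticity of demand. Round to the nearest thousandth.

Evaluating quantity at (p, Y, P_r) gives x = 40 − 0.04(28)² + 0.048(28000) + 1.94(47) = 40 − 31.36 + 1344 + 91.18 = 1443.82.
∂x/∂Y = +0.048, so E_I = 0.048·(28000/1443.82) ≈ 0.931.
E_I ∈ (0,1): normal good (necessity).

0.931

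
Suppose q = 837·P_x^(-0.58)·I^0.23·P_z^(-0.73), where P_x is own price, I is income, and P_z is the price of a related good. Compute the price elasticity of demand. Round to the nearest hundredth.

-0.58

For a Cobb–Douglas (constant-elasticity) form q = A·P_x^α·…, the elasticity with respect to P_x equals the exponent α at every point.
Here the exponent on P_x is -0.58, so the price elasticity of demand is -0.58.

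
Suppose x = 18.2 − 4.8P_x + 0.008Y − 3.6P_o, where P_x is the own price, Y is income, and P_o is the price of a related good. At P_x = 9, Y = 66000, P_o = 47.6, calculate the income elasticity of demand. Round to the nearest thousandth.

At the given point, x = 18.2 − 4.8(9) + 0.008(66000) − 3.6(47.6) = 18.2 − 43.2 + 528 − 171.36 = 331.64.
∂x/∂Y = +0.008, so E_I = 0.008·(66000/331.64) ≈ 1.592.
E_I > 1: normal good (luxury).

1.592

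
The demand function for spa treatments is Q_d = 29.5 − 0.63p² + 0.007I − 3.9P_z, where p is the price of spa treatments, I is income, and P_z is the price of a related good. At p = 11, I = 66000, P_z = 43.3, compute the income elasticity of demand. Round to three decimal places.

1.875

Substituting, Q_d = 29.5 − 0.63(11)² + 0.007(66000) − 3.9(43.3) = 29.5 − 76.23 + 462 − 168.87 = 246.4.
∂Q_d/∂I = +0.007, so E_I = 0.007·(66000/246.4) ≈ 1.875.
E_I > 1: normal good (luxury).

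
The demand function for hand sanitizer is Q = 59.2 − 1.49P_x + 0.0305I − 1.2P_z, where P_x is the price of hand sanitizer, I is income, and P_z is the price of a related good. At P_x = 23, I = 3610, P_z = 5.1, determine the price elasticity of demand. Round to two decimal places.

Q = 59.2 − 1.49(23) + 0.0305(3610) − 1.2(5.1) = 59.2 − 34.27 + 110.105 − 6.12 = 128.915.
∂Q/∂P_x = −1.49, so E_p = (−1.49)·(23/128.915) ≈ -0.27.
|E_p| < 1: demand is inelastic.

-0.27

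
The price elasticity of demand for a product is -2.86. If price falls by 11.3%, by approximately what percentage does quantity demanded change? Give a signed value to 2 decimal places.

%ΔQ ≈ E × %ΔP = (-2.86) × (-11.3%) ≈ 32.32%.

32.32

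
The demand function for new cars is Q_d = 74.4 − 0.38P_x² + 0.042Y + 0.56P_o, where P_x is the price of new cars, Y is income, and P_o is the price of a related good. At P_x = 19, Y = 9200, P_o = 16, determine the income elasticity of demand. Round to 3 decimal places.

Substituting, Q_d = 74.4 − 0.38(19)² + 0.042(9200) + 0.56(16) = 74.4 − 137.18 + 386.4 + 8.96 = 332.58.
∂Q_d/∂Y = +0.042, so E_I = 0.042·(9200/332.58) ≈ 1.162.
E_I > 1: normal good (luxury).

1.162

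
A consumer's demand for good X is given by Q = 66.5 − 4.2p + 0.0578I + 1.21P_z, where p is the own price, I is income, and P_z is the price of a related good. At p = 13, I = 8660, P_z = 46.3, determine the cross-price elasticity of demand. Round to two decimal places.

0.10

At the given point, Q = 66.5 − 4.2(13) + 0.0578(8660) + 1.21(46.3) = 66.5 − 54.6 + 500.548 + 56.023 = 568.471.
∂Q/∂P_z = +1.21, so E_xy = 1.21·(46.3/568.471) ≈ 0.10.
E_xy > 0: the goods are substitutes.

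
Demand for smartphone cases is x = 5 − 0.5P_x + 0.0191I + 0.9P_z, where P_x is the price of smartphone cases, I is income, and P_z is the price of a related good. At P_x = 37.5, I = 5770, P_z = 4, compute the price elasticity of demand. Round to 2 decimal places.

-0.19

At the given point, x = 5 − 0.5(37.5) + 0.0191(5770) + 0.9(4) = 5 − 18.75 + 110.207 + 3.6 = 100.057.
∂x/∂P_x = −0.5, so E_p = (−0.5)·(37.5/100.057) ≈ -0.19.
|E_p| < 1: demand is inelastic.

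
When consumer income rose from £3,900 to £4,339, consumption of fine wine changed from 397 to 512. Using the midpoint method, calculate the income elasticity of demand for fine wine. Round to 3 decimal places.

2.374

%ΔQ = (512 − 397)/[(397+512)/2] = 115/454.5 ≈ 0.2530.
%ΔI = (4,339 − 3,900)/[(3,900+4,339)/2] = 439/4119.5 ≈ 0.1066.
E_I = %ΔQ/%ΔI ≈ 2.374.
E_I > 1: normal good (luxury).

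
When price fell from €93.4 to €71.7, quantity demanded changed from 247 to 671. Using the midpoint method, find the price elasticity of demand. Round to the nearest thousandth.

-3.514

%ΔQ = (671 − 247)/[(247 + 671)/2] = 424/459 ≈ 0.9237.
%ΔP = (71.7 − 93.4)/[(93.4 + 71.7)/2] = -21.7/82.55 ≈ -0.2629.
Arc elasticity E = %ΔQ/%ΔP ≈ 0.9237/-0.2629 ≈ -3.514.
|E| > 1: demand is elastic over this range.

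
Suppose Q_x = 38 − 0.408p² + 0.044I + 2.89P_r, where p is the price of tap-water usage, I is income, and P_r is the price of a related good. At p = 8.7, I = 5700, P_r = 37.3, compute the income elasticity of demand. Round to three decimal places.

At the given point, Q_x = 38 − 0.408(8.7)² + 0.044(5700) + 2.89(37.3) = 38 − 30.8815 + 250.8 + 107.797 = 365.7155.
∂Q_x/∂I = +0.044, so E_I = 0.044·(5700/365.7155) ≈ 0.686.
E_I ∈ (0,1): normal good (necessity).

0.686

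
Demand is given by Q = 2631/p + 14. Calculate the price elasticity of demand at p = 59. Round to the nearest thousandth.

-0.761

At p = 59, Q = 58.5932.
dQ/dp = −2631/p² = −0.7558.
Point elasticity E = (dQ/dp)·(p/Q) = -0.7558 × 59/58.5932 ≈ -0.761.
|E| < 1, so demand is inelastic at this price.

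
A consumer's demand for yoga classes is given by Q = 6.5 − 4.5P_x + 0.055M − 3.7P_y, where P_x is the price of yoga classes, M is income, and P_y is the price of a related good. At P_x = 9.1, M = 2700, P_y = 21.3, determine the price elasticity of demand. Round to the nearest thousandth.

Substituting, Q = 6.5 − 4.5(9.1) + 0.055(2700) − 3.7(21.3) = 6.5 − 40.95 + 148.5 − 78.81 = 35.24.
∂Q/∂P_x = −4.5, so E_p = (−4.5)·(9.1/35.24) ≈ -1.162.
|E_p| > 1: demand is elastic.

-1.162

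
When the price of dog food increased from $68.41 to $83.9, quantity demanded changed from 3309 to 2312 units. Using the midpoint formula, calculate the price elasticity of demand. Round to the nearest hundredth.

%Δq = (2312 − 3309)/[(3309 + 2312)/2] = -997/2810.5 ≈ -0.3547.
%Δp = (83.9 − 68.41)/[(68.41 + 83.9)/2] = 15.49/76.155 ≈ 0.2034.
Arc elasticity E = %Δq/%Δp ≈ -0.3547/0.2034 ≈ -1.74.
|E| > 1: demand is elastic over this range.

-1.74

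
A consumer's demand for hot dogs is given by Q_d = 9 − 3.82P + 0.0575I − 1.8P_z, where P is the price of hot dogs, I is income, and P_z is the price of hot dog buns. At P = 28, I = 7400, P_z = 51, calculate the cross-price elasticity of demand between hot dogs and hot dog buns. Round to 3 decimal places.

First evaluate Q_d: 9 − 3.82(28) + 0.0575(7400) − 1.8(51) = 9 − 106.96 + 425.5 − 91.8 = 235.74.
∂Q_d/∂P_z = −1.8, so E_xy = -1.8·(51/235.74) ≈ -0.389.
E_xy < 0: the goods are complements.

-0.389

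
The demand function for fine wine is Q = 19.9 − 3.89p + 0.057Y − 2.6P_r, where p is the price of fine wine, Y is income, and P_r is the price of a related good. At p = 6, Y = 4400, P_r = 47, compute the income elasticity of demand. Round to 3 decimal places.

Substituting, Q = 19.9 − 3.89(6) + 0.057(4400) − 2.6(47) = 19.9 − 23.34 + 250.8 − 122.2 = 125.16.
∂Q/∂Y = +0.057, so E_I = 0.057·(4400/125.16) ≈ 2.004.
E_I > 1: normal good (luxury).

2.004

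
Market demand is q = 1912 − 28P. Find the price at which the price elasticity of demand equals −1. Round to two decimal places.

For linear demand q = a − bP, E = −bP/(a − bP). |E| = 1 ⇒ bP = a − bP ⇒ P = a/(2b).
P = 1912/(2·28) ≈ 34.14.

34.14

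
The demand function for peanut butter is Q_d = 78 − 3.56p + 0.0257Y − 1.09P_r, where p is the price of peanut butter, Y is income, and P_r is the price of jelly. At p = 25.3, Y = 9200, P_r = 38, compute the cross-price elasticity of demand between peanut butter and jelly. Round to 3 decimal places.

-0.226

At the given point, Q_d = 78 − 3.56(25.3) + 0.0257(9200) − 1.09(38) = 78 − 90.068 + 236.44 − 41.42 = 182.952.
∂Q_d/∂P_r = −1.09, so E_xy = -1.09·(38/182.952) ≈ -0.226.
E_xy < 0: the goods are complements.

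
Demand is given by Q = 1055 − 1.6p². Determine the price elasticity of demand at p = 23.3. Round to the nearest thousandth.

-9.321

At p = 23.3, Q = 186.376.
dQ/dp = −2·1.6·p = −74.56.
Point elasticity E = (dQ/dp)·(p/Q) = -74.56 × 23.3/186.376 ≈ -9.321.
|E| > 1, so demand is elastic at this price.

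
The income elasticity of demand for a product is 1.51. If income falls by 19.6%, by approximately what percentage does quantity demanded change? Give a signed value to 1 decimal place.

%ΔQ ≈ E × %ΔI = (1.51) × (-19.6%) ≈ -29.6%.

-29.6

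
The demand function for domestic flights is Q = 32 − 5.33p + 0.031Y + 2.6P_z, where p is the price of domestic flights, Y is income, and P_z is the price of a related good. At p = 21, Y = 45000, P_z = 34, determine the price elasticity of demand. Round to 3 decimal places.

Q = 32 − 5.33(21) + 0.031(45000) + 2.6(34) = 32 − 111.93 + 1395 + 88.4 = 1403.47.
∂Q/∂p = −5.33, so E_p = (−5.33)·(21/1403.47) ≈ -0.080.
|E_p| < 1: demand is inelastic.

-0.080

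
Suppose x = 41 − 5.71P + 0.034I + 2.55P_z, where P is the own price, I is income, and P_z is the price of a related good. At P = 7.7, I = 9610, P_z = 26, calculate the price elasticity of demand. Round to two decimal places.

At the given point, x = 41 − 5.71(7.7) + 0.034(9610) + 2.55(26) = 41 − 43.967 + 326.74 + 66.3 = 390.073.
∂x/∂P = −5.71, so E_p = (−5.71)·(7.7/390.073) ≈ -0.11.
|E_p| < 1: demand is inelastic.

-0.11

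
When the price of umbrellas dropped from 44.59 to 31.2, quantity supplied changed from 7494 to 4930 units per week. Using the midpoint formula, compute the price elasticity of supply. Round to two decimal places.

%ΔQ = (4930 − 7494)/[(7494 + 4930)/2] = -2564/6212 ≈ -0.4127.
%Δp = (31.2 − 44.59)/[(44.59 + 31.2)/2] = -13.39/37.895 ≈ -0.3533.
Arc elasticity E = %ΔQ/%Δp ≈ -0.4127/-0.3533 ≈ 1.17.
|E| > 1: supply is elastic over this range.

1.17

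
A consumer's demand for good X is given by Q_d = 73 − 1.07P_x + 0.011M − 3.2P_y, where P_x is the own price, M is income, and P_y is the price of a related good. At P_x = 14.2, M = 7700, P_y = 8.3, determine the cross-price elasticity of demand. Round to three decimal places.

-0.229

At the given point, Q_d = 73 − 1.07(14.2) + 0.011(7700) − 3.2(8.3) = 73 − 15.194 + 84.7 − 26.56 = 115.946.
∂Q_d/∂P_y = −3.2, so E_xy = -3.2·(8.3/115.946) ≈ -0.229.
E_xy < 0: the goods are complements.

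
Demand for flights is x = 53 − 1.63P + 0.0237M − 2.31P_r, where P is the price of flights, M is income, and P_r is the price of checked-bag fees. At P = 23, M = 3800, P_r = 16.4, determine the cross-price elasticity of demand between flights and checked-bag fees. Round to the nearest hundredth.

-0.56

x = 53 − 1.63(23) + 0.0237(3800) − 2.31(16.4) = 53 − 37.49 + 90.06 − 37.884 = 67.686.
∂x/∂P_r = −2.31, so E_xy = -2.31·(16.4/67.686) ≈ -0.56.
E_xy < 0: the goods are complements.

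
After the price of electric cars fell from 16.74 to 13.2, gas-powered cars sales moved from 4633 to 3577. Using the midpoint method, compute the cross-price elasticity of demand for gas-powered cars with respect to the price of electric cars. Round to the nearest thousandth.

%ΔQ_x = (3577 − 4633)/[(4633+3577)/2] = -1056/4105 ≈ -0.2572.
%ΔP_y = (13.2 − 16.74)/[(16.74+13.2)/2] ≈ -0.2365.
E_xy = -0.2572/-0.2365 ≈ 1.088.
E_xy > 0, so gas-powered cars and electric cars are substitutes.

1.088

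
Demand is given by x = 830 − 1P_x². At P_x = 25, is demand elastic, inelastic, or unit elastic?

At P_x = 25, x = 205.
dx/dP_x = −2·1·P_x = −50.
Point elasticity E = (dx/dP_x)·(P_x/x) = -50 × 25/205 ≈ -6.098.
|E| ≈ 6.098 > 1, so demand is elastic.

elastic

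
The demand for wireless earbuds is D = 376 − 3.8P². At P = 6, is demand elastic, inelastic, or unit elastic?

At P = 6, D = 239.2.
dD/dP = −2·3.8·P = −45.6.
Point elasticity E = (dD/dP)·(P/D) = -45.6 × 6/239.2 ≈ -1.144.
|E| ≈ 1.144 > 1, so demand is elastic.

elastic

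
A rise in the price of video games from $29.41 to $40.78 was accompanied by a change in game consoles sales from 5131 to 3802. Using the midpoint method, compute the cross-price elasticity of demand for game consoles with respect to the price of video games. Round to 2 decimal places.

%ΔQ_x = (3802 − 5131)/[(5131+3802)/2] = -1329/4466.5 ≈ -0.2975.
%ΔP_y = (40.78 − 29.41)/[(29.41+40.78)/2] ≈ 0.3240.
E_xy = -0.2975/0.3240 ≈ -0.92.
E_xy < 0, so game consoles and video games are complements.

-0.92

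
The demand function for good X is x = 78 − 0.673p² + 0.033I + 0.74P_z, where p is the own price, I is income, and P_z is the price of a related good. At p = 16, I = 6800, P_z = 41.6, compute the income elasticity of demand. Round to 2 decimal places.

Substituting, x = 78 − 0.673(16)² + 0.033(6800) + 0.74(41.6) = 78 − 172.288 + 224.4 + 30.784 = 160.896.
∂x/∂I = +0.033, so E_I = 0.033·(6800/160.896) ≈ 1.39.
E_I > 1: normal good (luxury).

1.39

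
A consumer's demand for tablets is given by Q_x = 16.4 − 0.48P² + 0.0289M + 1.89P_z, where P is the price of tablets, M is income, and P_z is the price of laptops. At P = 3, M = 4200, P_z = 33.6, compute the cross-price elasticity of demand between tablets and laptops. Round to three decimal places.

Q_x = 16.4 − 0.48(3)² + 0.0289(4200) + 1.89(33.6) = 16.4 − 4.32 + 121.38 + 63.504 = 196.964.
∂Q_x/∂P_z = +1.89, so E_xy = 1.89·(33.6/196.964) ≈ 0.322.
E_xy > 0: the goods are substitutes.

0.322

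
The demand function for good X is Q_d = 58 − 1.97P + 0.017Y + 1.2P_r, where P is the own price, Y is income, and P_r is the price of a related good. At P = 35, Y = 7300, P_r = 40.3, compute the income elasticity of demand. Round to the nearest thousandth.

0.768

Q_d = 58 − 1.97(35) + 0.017(7300) + 1.2(40.3) = 58 − 68.95 + 124.1 + 48.36 = 161.51.
∂Q_d/∂Y = +0.017, so E_I = 0.017·(7300/161.51) ≈ 0.768.
E_I ∈ (0,1): normal good (necessity).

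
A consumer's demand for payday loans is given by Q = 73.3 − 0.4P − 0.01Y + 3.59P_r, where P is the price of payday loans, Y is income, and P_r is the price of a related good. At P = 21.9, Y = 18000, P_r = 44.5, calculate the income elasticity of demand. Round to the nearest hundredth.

At the given point, Q = 73.3 − 0.4(21.9) − 0.01(18000) + 3.59(44.5) = 73.3 − 8.76 − 180 + 159.755 = 44.295.
∂Q/∂Y = −0.01, so E_I = -0.01·(18000/44.295) ≈ -4.06.
E_I < 0: inferior good.

-4.06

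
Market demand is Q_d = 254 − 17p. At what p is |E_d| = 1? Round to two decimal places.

7.47

For linear demand Q_d = a − bp, E = −bp/(a − bp). |E| = 1 ⇒ bp = a − bp ⇒ p = a/(2b).
p = 254/(2·17) ≈ 7.47.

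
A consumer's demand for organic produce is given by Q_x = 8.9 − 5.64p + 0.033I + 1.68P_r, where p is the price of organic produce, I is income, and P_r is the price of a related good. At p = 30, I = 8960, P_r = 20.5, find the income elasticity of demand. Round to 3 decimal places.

1.741

At the given point, Q_x = 8.9 − 5.64(30) + 0.033(8960) + 1.68(20.5) = 8.9 − 169.2 + 295.68 + 34.44 = 169.82.
∂Q_x/∂I = +0.033, so E_I = 0.033·(8960/169.82) ≈ 1.741.
E_I > 1: normal good (luxury).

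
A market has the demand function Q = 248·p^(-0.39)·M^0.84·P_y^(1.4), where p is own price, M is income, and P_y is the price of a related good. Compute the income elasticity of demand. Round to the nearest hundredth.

For a Cobb–Douglas (constant-elasticity) form Q = A·M^α·…, the elasticity with respect to M equals the exponent α at every point.
Here the exponent on M is 0.84, so the income elasticity of demand is 0.84.

0.84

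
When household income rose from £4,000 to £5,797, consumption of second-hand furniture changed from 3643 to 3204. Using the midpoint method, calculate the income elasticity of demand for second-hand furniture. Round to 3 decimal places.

-0.350

%ΔQ = (3204 − 3643)/[(3643+3204)/2] = -439/3423.5 ≈ -0.1282.
%ΔY = (5,797 − 4,000)/[(4,000+5,797)/2] = 1797/4898.5 ≈ 0.3668.
E_I = %ΔQ/%ΔY ≈ -0.350.
E_I < 0: inferior good.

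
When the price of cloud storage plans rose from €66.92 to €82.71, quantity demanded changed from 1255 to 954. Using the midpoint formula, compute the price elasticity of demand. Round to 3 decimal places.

-1.291

%ΔQ = (954 − 1255)/[(1255 + 954)/2] = -301/1104.5 ≈ -0.2725.
%Δp = (82.71 − 66.92)/[(66.92 + 82.71)/2] = 15.79/74.815 ≈ 0.2111.
Arc elasticity E = %ΔQ/%Δp ≈ -0.2725/0.2111 ≈ -1.291.
|E| > 1: demand is elastic over this range.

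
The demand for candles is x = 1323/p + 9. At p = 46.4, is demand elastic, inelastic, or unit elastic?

inelastic

At p = 46.4, x = 37.5129.
dx/dp = −1323/p² = −0.6145.
Point elasticity E = (dx/dp)·(p/x) = -0.6145 × 46.4/37.5129 ≈ -0.760.
|E| ≈ 0.760 < 1, so demand is inelastic.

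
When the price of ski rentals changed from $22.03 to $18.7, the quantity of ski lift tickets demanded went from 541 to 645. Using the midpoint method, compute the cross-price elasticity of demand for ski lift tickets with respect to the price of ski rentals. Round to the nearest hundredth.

%ΔQ_x = (645 − 541)/[(541+645)/2] = 104/593 ≈ 0.1754.
%ΔP_y = (18.7 − 22.03)/[(22.03+18.7)/2] ≈ -0.1635.
E_xy = 0.1754/-0.1635 ≈ -1.07.
E_xy < 0, so ski lift tickets and ski rentals are complements.

-1.07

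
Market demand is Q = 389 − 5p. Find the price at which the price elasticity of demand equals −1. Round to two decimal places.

For linear demand Q = a − bp, E = −bp/(a − bp). |E| = 1 ⇒ bp = a − bp ⇒ p = a/(2b).
p = 389/(2·5) = 38.90.

38.90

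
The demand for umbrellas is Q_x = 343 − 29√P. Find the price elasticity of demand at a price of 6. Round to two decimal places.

-0.13

At P = 6, Q_x = 271.9648.
dQ_x/dP = −29/(2√P) = −29/(2·2.4495).
Point elasticity E = (dQ_x/dP)·(P/Q_x) = -5.9196 × 6/271.9648 ≈ -0.13.
|E| < 1, so demand is inelastic at this price.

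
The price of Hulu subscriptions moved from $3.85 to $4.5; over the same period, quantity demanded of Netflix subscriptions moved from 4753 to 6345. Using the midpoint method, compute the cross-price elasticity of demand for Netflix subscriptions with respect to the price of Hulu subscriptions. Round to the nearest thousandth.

%ΔQ_x = (6345 − 4753)/[(4753+6345)/2] = 1592/5549 ≈ 0.2869.
%ΔP_y = (4.5 − 3.85)/[(3.85+4.5)/2] ≈ 0.1557.
E_xy = 0.2869/0.1557 ≈ 1.843.
E_xy > 0, so Netflix subscriptions and Hulu subscriptions are substitutes.

1.843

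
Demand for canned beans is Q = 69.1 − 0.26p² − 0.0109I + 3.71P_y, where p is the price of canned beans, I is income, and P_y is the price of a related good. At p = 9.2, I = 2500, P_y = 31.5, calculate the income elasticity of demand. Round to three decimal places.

-0.199

Q = 69.1 − 0.26(9.2)² − 0.0109(2500) + 3.71(31.5) = 69.1 − 22.0064 − 27.25 + 116.865 = 136.7086.
∂Q/∂I = −0.0109, so E_I = -0.0109·(2500/136.7086) ≈ -0.199.
E_I < 0: inferior good.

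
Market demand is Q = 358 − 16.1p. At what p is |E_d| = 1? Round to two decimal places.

11.12

For linear demand Q = a − bp, E = −bp/(a − bp). |E| = 1 ⇒ bp = a − bp ⇒ p = a/(2b).
p = 358/(2·16.1) ≈ 11.12.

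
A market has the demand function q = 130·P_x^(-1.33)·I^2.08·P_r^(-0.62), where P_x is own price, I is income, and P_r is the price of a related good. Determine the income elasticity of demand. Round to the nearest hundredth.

2.08

For a Cobb–Douglas (constant-elasticity) form q = A·I^α·…, the elasticity with respect to I equals the exponent α at every point.
Here the exponent on I is 2.08, so the income elasticity of demand is 2.08.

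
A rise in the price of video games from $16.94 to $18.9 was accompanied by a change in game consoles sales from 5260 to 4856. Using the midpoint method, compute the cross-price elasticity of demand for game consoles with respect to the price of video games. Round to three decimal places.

%ΔQ_x = (4856 − 5260)/[(5260+4856)/2] = -404/5058 ≈ -0.0799.
%ΔP_y = (18.9 − 16.94)/[(16.94+18.9)/2] ≈ 0.1094.
E_xy = -0.0799/0.1094 ≈ -0.730.
E_xy < 0, so game consoles and video games are complements.

-0.730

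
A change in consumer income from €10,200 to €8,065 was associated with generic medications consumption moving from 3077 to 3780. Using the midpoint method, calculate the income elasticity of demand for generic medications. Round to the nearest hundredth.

%ΔQ = (3780 − 3077)/[(3077+3780)/2] = 703/3428.5 ≈ 0.2050.
%ΔI = (8,065 − 10,200)/[(10,200+8,065)/2] = -2135/9132.5 ≈ -0.2338.
E_I = %ΔQ/%ΔI ≈ -0.88.
E_I < 0: inferior good.

-0.88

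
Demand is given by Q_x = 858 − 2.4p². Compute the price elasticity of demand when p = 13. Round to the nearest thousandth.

At p = 13, Q_x = 452.4.
dQ_x/dp = −2·2.4·p = −62.4.
Point elasticity E = (dQ_x/dp)·(p/Q_x) = -62.4 × 13/452.4 ≈ -1.793.
|E| > 1, so demand is elastic at this price.

-1.793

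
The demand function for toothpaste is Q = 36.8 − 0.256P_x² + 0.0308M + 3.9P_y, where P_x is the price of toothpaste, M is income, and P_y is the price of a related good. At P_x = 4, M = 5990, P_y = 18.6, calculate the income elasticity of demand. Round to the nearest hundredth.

0.64

Q = 36.8 − 0.256(4)² + 0.0308(5990) + 3.9(18.6) = 36.8 − 4.096 + 184.492 + 72.54 = 289.736.
∂Q/∂M = +0.0308, so E_I = 0.0308·(5990/289.736) ≈ 0.64.
E_I ∈ (0,1): normal good (necessity).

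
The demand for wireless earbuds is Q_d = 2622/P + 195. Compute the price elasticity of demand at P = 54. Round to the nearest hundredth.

-0.20

At P = 54, Q_d = 243.5556.
dQ_d/dP = −2622/P² = −0.8992.
Point elasticity E = (dQ_d/dP)·(P/Q_d) = -0.8992 × 54/243.5556 ≈ -0.20.
|E| < 1, so demand is inelastic at this price.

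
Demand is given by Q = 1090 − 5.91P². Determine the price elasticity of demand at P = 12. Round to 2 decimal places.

At P = 12, Q = 238.96.
dQ/dP = −2·5.91·P = −141.84.
Point elasticity E = (dQ/dP)·(P/Q) = -141.84 × 12/238.96 ≈ -7.12.
|E| > 1, so demand is elastic at this price.

-7.12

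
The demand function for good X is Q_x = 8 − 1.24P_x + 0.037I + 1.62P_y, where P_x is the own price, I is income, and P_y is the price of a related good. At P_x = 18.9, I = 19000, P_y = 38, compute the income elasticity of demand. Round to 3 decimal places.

0.938

First evaluate Q_x: 8 − 1.24(18.9) + 0.037(19000) + 1.62(38) = 8 − 23.436 + 703 + 61.56 = 749.124.
∂Q_x/∂I = +0.037, so E_I = 0.037·(19000/749.124) ≈ 0.938.
E_I ∈ (0,1): normal good (necessity).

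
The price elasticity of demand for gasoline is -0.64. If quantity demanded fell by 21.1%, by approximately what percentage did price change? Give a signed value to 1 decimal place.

%ΔQ ≈ E × %ΔP ⇒ %ΔP = %ΔQ / E = (-21.1%)/(-0.64) ≈ 33.0%.

33.0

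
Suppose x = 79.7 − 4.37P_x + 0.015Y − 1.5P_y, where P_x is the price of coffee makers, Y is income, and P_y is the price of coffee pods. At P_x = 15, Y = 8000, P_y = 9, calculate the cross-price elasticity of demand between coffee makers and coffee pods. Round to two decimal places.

-0.11

At the given point, x = 79.7 − 4.37(15) + 0.015(8000) − 1.5(9) = 79.7 − 65.55 + 120 − 13.5 = 120.65.
∂x/∂P_y = −1.5, so E_xy = -1.5·(9/120.65) ≈ -0.11.
E_xy < 0: the goods are complements.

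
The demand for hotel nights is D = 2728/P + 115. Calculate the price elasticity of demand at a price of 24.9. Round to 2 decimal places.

At P = 24.9, D = 224.5582.
dD/dP = −2728/P² = −4.3999.
Point elasticity E = (dD/dP)·(P/D) = -4.3999 × 24.9/224.5582 ≈ -0.49.
|E| < 1, so demand is inelastic at this price.

-0.49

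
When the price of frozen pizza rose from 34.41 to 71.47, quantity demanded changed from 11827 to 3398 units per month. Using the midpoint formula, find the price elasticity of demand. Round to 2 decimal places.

%ΔQ = (3398 − 11827)/[(11827 + 3398)/2] = -8429/7612.5 ≈ -1.1073.
%Δp = (71.47 − 34.41)/[(34.41 + 71.47)/2] = 37.06/52.94 ≈ 0.7000.
Arc elasticity E = %ΔQ/%Δp ≈ -1.1073/0.7000 ≈ -1.58.
|E| > 1: demand is elastic over this range.

-1.58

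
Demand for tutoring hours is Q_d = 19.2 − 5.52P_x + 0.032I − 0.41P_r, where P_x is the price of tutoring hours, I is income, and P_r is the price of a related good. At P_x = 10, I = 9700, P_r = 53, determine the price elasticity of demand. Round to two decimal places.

-0.22

Evaluating quantity at (P_x, I, P_r) gives Q_d = 19.2 − 5.52(10) + 0.032(9700) − 0.41(53) = 19.2 − 55.2 + 310.4 − 21.73 = 252.67.
∂Q_d/∂P_x = −5.52, so E_p = (−5.52)·(10/252.67) ≈ -0.22.
|E_p| < 1: demand is inelastic.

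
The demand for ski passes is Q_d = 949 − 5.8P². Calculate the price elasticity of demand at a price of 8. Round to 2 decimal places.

At P = 8, Q_d = 577.8.
dQ_d/dP = −2·5.8·P = −92.8.
Point elasticity E = (dQ_d/dP)·(P/Q_d) = -92.8 × 8/577.8 ≈ -1.28.
|E| > 1, so demand is elastic at this price.

-1.28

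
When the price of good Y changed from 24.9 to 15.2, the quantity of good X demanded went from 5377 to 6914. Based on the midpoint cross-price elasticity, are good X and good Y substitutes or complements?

%ΔQ_x = (6914 − 5377)/[(5377+6914)/2] = 1537/6145.5 ≈ 0.2501.
%ΔP_y = (15.2 − 24.9)/[(24.9+15.2)/2] ≈ -0.4838.
E_xy = 0.2501/-0.4838 ≈ -0.517.
E_xy < 0, so the goods are complements.

complements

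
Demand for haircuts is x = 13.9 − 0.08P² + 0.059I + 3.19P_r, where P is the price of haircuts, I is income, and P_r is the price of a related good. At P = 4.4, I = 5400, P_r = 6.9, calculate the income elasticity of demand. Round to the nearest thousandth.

First evaluate x: 13.9 − 0.08(4.4)² + 0.059(5400) + 3.19(6.9) = 13.9 − 1.5488 + 318.6 + 22.011 = 352.9622.
∂x/∂I = +0.059, so E_I = 0.059·(5400/352.9622) ≈ 0.903.
E_I ∈ (0,1): normal good (necessity).

0.903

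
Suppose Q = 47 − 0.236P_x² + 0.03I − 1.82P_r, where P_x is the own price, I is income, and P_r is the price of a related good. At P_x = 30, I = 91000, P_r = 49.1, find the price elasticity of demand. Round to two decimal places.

-0.17

Q = 47 − 0.236(30)² + 0.03(91000) − 1.82(49.1) = 47 − 212.4 + 2730 − 89.362 = 2475.238.
∂Q/∂P_x = −2·0.236·P_x = -14.16, so E_p = -14.16·(30/2475.238) ≈ -0.17.
|E_p| < 1: demand is inelastic.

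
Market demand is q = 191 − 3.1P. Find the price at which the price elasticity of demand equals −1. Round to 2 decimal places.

30.81

For linear demand q = a − bP, E = −bP/(a − bP). |E| = 1 ⇒ bP = a − bP ⇒ P = a/(2b).
P = 191/(2·3.1) ≈ 30.81.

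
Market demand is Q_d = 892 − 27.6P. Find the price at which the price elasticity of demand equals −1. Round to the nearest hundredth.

16.16

For linear demand Q_d = a − bP, E = −bP/(a − bP). |E| = 1 ⇒ bP = a − bP ⇒ P = a/(2b).
P = 892/(2·27.6) ≈ 16.16.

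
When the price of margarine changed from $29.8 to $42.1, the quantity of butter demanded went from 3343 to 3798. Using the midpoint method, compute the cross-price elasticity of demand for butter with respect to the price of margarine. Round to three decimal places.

0.372

%ΔQ_x = (3798 − 3343)/[(3343+3798)/2] = 455/3570.5 ≈ 0.1274.
%ΔP_y = (42.1 − 29.8)/[(29.8+42.1)/2] ≈ 0.3421.
E_xy = 0.1274/0.3421 ≈ 0.372.
E_xy > 0, so butter and margarine are substitutes.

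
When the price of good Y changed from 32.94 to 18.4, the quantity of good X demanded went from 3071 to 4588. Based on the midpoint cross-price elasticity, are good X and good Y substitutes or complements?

%ΔQ_x = (4588 − 3071)/[(3071+4588)/2] = 1517/3829.5 ≈ 0.3961.
%ΔP_y = (18.4 − 32.94)/[(32.94+18.4)/2] ≈ -0.5664.
E_xy = 0.3961/-0.5664 ≈ -0.699.
E_xy < 0, so the goods are complements.

complements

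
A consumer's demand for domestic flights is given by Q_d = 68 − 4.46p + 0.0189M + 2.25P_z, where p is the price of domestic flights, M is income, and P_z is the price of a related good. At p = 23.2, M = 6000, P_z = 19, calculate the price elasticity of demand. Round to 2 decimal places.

-0.86

Substituting, Q_d = 68 − 4.46(23.2) + 0.0189(6000) + 2.25(19) = 68 − 103.472 + 113.4 + 42.75 = 120.678.
∂Q_d/∂p = −4.46, so E_p = (−4.46)·(23.2/120.678) ≈ -0.86.
|E_p| < 1: demand is inelastic.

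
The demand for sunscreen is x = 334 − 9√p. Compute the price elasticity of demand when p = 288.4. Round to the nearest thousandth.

At p = 288.4, x = 181.1589.
dx/dp = −9/(2√p) = −9/(2·16.9823).
Point elasticity E = (dx/dp)·(p/x) = -0.265 × 288.4/181.1589 ≈ -0.422.
|E| < 1, so demand is inelastic at this price.

-0.422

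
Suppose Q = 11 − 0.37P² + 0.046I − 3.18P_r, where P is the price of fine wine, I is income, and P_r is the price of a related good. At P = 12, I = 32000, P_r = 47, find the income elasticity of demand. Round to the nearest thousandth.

At the given point, Q = 11 − 0.37(12)² + 0.046(32000) − 3.18(47) = 11 − 53.28 + 1472 − 149.46 = 1280.26.
∂Q/∂I = +0.046, so E_I = 0.046·(32000/1280.26) ≈ 1.150.
E_I > 1: normal good (luxury).

1.150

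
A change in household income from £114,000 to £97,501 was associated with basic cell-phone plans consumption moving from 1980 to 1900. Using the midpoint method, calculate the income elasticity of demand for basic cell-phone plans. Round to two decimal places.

%ΔQ = (1900 − 1980)/[(1980+1900)/2] = -80/1940 ≈ -0.0412.
%ΔM = (97,501 − 114,000)/[(114,000+97,501)/2] = -16499/105750.5 ≈ -0.1560.
E_I = %ΔQ/%ΔM ≈ 0.26.
E_I ∈ (0,1): normal good (necessity).

0.26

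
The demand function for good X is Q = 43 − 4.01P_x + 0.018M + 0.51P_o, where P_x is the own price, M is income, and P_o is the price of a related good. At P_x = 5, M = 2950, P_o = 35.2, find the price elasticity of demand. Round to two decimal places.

Q = 43 − 4.01(5) + 0.018(2950) + 0.51(35.2) = 43 − 20.05 + 53.1 + 17.952 = 94.002.
∂Q/∂P_x = −4.01, so E_p = (−4.01)·(5/94.002) ≈ -0.21.
|E_p| < 1: demand is inelastic.

-0.21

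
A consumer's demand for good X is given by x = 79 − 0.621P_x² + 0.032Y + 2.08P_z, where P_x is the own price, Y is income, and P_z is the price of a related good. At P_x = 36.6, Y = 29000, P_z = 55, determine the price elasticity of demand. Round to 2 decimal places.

Substituting, x = 79 − 0.621(36.6)² + 0.032(29000) + 2.08(55) = 79 − 831.8668 + 928 + 114.4 = 289.5332.
∂x/∂P_x = −2·0.621·P_x = -45.4572, so E_p = -45.4572·(36.6/289.5332) ≈ -5.75.
|E_p| > 1: demand is elastic.

-5.75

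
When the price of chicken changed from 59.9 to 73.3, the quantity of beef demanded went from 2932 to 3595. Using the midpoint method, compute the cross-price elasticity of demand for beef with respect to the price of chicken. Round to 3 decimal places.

%ΔQ_x = (3595 − 2932)/[(2932+3595)/2] = 663/3263.5 ≈ 0.2032.
%ΔP_y = (73.3 − 59.9)/[(59.9+73.3)/2] ≈ 0.2012.
E_xy = 0.2032/0.2012 ≈ 1.010.
E_xy > 0, so beef and chicken are substitutes.

1.010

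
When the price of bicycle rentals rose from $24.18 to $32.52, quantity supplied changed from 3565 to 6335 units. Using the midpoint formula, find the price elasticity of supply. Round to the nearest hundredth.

%Δq = (6335 − 3565)/[(3565 + 6335)/2] = 2770/4950 ≈ 0.5596.
%ΔP = (32.52 − 24.18)/[(24.18 + 32.52)/2] = 8.34/28.35 ≈ 0.2942.
Arc elasticity E = %Δq/%ΔP ≈ 0.5596/0.2942 ≈ 1.90.
|E| > 1: supply is elastic over this range.

1.90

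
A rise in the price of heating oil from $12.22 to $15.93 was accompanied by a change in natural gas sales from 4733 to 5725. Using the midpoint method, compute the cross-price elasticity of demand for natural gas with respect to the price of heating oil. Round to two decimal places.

0.72

%ΔQ_x = (5725 − 4733)/[(4733+5725)/2] = 992/5229 ≈ 0.1897.
%ΔP_y = (15.93 − 12.22)/[(12.22+15.93)/2] ≈ 0.2636.
E_xy = 0.1897/0.2636 ≈ 0.72.
E_xy > 0, so natural gas and heating oil are substitutes.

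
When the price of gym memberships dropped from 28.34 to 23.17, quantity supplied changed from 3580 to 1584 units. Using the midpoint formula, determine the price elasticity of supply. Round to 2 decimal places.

3.85

%Δq = (1584 − 3580)/[(3580 + 1584)/2] = -1996/2582 ≈ -0.7730.
%ΔP = (23.17 − 28.34)/[(28.34 + 23.17)/2] = -5.17/25.755 ≈ -0.2007.
Arc elasticity E = %Δq/%ΔP ≈ -0.7730/-0.2007 ≈ 3.85.
|E| > 1: supply is elastic over this range.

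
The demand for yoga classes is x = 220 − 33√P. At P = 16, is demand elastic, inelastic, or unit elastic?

inelastic

At P = 16, x = 88.
dx/dP = −33/(2√P) = −33/(2·4).
Point elasticity E = (dx/dP)·(P/x) = -4.125 × 16/88 ≈ -0.750.
|E| ≈ 0.750 < 1, so demand is inelastic.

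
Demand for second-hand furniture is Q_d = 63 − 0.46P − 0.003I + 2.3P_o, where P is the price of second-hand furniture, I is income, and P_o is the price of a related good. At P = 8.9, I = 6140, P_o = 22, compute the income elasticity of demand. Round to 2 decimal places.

-0.20

Substituting, Q_d = 63 − 0.46(8.9) − 0.003(6140) + 2.3(22) = 63 − 4.094 − 18.42 + 50.6 = 91.086.
∂Q_d/∂I = −0.003, so E_I = -0.003·(6140/91.086) ≈ -0.20.
E_I < 0: inferior good.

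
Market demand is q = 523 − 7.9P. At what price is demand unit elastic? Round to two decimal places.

For linear demand q = a − bP, E = −bP/(a − bP). |E| = 1 ⇒ bP = a − bP ⇒ P = a/(2b).
P = 523/(2·7.9) ≈ 33.10.

33.10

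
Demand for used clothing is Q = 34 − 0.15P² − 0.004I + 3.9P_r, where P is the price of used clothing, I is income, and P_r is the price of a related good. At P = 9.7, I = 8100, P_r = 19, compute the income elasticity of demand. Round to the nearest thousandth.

-0.526

At the given point, Q = 34 − 0.15(9.7)² − 0.004(8100) + 3.9(19) = 34 − 14.1135 − 32.4 + 74.1 = 61.5865.
∂Q/∂I = −0.004, so E_I = -0.004·(8100/61.5865) ≈ -0.526.
E_I < 0: inferior good.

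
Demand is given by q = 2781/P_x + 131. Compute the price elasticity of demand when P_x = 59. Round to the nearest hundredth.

At P_x = 59, q = 178.1356.
dq/dP_x = −2781/P_x² = −0.7989.
Point elasticity E = (dq/dP_x)·(P_x/q) = -0.7989 × 59/178.1356 ≈ -0.26.
|E| < 1, so demand is inelastic at this price.

-0.26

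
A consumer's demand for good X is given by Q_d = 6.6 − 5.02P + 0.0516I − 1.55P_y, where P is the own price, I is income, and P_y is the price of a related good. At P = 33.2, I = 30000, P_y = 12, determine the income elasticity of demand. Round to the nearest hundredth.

Q_d = 6.6 − 5.02(33.2) + 0.0516(30000) − 1.55(12) = 6.6 − 166.664 + 1548 − 18.6 = 1369.336.
∂Q_d/∂I = +0.0516, so E_I = 0.0516·(30000/1369.336) ≈ 1.13.
E_I > 1: normal good (luxury).

1.13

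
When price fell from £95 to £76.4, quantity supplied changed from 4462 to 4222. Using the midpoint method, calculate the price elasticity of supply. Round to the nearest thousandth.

%Δq = (4222 − 4462)/[(4462 + 4222)/2] = -240/4342 ≈ -0.0553.
%Δp = (76.4 − 95)/[(95 + 76.4)/2] = -18.6/85.7 ≈ -0.2170.
Arc elasticity E = %Δq/%Δp ≈ -0.0553/-0.2170 ≈ 0.255.
|E| < 1: supply is inelastic over this range.

0.255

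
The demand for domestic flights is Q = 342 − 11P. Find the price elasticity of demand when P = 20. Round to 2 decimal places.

-1.80

At P = 20, Q = 122.
dQ/dP = −11.
Point elasticity E = (dQ/dP)·(P/Q) = -11 × 20/122 ≈ -1.80.
|E| > 1, so demand is elastic at this price.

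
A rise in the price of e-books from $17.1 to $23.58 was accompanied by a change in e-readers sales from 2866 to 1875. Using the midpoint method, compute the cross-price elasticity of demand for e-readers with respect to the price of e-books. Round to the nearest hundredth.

-1.31

%ΔQ_x = (1875 − 2866)/[(2866+1875)/2] = -991/2370.5 ≈ -0.4181.
%ΔP_y = (23.58 − 17.1)/[(17.1+23.58)/2] ≈ 0.3186.
E_xy = -0.4181/0.3186 ≈ -1.31.
E_xy < 0, so e-readers and e-books are complements.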